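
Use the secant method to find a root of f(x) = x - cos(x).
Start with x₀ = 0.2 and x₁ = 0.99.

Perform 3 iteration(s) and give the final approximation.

f(x) = x - cos(x)
x₀ = 0.2, x₁ = 0.99

Secant formula: x_{n+1} = x_n - f(x_n)(x_n - x_{n-1})/(f(x_n) - f(x_{n-1}))

Iteration 1:
  f(0.200000) = -0.780067
  f(0.990000) = 0.441310
  x_2 = 0.990000 - 0.441310×(0.990000 - 0.200000)/(0.441310 - (-0.780067))
       = 0.704556
Iteration 2:
  f(0.990000) = 0.441310
  f(0.704556) = -0.057344
  x_3 = 0.704556 - (-0.057344)×(0.704556 - 0.990000)/(-0.057344 - 0.441310)
       = 0.737381
Iteration 3:
  f(0.704556) = -0.057344
  f(0.737381) = -0.002851
  x_4 = 0.737381 - (-0.002851)×(0.737381 - 0.704556)/(-0.002851 - (-0.057344))
       = 0.739098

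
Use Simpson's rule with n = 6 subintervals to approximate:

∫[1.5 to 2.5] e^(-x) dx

f(x) = e^(-x)
a = 1.5, b = 2.5, n = 6
h = (b - a)/n = 0.166667

Simpson's rule: (h/3)[f(x₀) + 4f(x₁) + 2f(x₂) + ... + f(xₙ)]

x_0 = 1.5000, f(x_0) = 0.223130, coefficient = 1
x_1 = 1.6667, f(x_1) = 0.188876, coefficient = 4
x_2 = 1.8333, f(x_2) = 0.159880, coefficient = 2
x_3 = 2.0000, f(x_3) = 0.135335, coefficient = 4
x_4 = 2.1667, f(x_4) = 0.114559, coefficient = 2
x_5 = 2.3333, f(x_5) = 0.096972, coefficient = 4
x_6 = 2.5000, f(x_6) = 0.082085, coefficient = 1

I ≈ (0.166667/3) × 2.538824 = 0.141046
Exact value: 0.141045
Error: 0.000001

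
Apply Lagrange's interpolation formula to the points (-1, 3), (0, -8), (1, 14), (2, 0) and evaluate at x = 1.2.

Lagrange interpolation formula:
P(x) = Σ yᵢ × Lᵢ(x)
where Lᵢ(x) = Π_{j≠i} (x - xⱼ)/(xᵢ - xⱼ)

L_0(1.2) = (1.2 - 0)/(-1 - 0) × (1.2 - 1)/(-1 - 1) × (1.2 - 2)/(-1 - 2) = 0.032000
L_1(1.2) = (1.2 - (-1))/(0 - (-1)) × (1.2 - 1)/(0 - 1) × (1.2 - 2)/(0 - 2) = -0.176000
L_2(1.2) = (1.2 - (-1))/(1 - (-1)) × (1.2 - 0)/(1 - 0) × (1.2 - 2)/(1 - 2) = 1.056000
L_3(1.2) = (1.2 - (-1))/(2 - (-1)) × (1.2 - 0)/(2 - 0) × (1.2 - 1)/(2 - 1) = 0.088000

P(1.2) = 3×L_0(1.2) + (-8)×L_1(1.2) + 14×L_2(1.2) + 0×L_3(1.2)
P(1.2) = 16.288000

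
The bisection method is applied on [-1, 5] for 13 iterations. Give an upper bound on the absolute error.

Bisection error bound: |error| ≤ (b-a)/2^n
|error| ≤ (5 - (-1))/2^13 = 6/2^13
|error| ≤ 0.0007324219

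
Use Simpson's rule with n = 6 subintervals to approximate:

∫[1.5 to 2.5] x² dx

f(x) = x²
a = 1.5, b = 2.5, n = 6
h = (b - a)/n = 0.166667

Simpson's rule: (h/3)[f(x₀) + 4f(x₁) + 2f(x₂) + ... + f(xₙ)]

x_0 = 1.5000, f(x_0) = 2.250000, coefficient = 1
x_1 = 1.6667, f(x_1) = 2.777778, coefficient = 4
x_2 = 1.8333, f(x_2) = 3.361111, coefficient = 2
x_3 = 2.0000, f(x_3) = 4.000000, coefficient = 4
x_4 = 2.1667, f(x_4) = 4.694444, coefficient = 2
x_5 = 2.3333, f(x_5) = 5.444444, coefficient = 4
x_6 = 2.5000, f(x_6) = 6.250000, coefficient = 1

I ≈ (0.166667/3) × 73.500000 = 4.083333
Exact value: 4.083333
Error: 0.000000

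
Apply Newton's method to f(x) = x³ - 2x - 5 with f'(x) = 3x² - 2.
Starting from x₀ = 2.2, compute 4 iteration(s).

f(x) = x³ - 2x - 5
f'(x) = 3x² - 2
x₀ = 2.2

Newton-Raphson formula: x_{n+1} = x_n - f(x_n)/f'(x_n)

Iteration 1:
  f(2.200000) = 1.248000
  f'(2.200000) = 12.520000
  x_1 = 2.200000 - 1.248000/12.520000 = 2.100319
Iteration 2:
  f(2.100319) = 0.064589
  f'(2.100319) = 11.234026
  x_2 = 2.100319 - 0.064589/11.234026 = 2.094570
Iteration 3:
  f(2.094570) = 0.000208
  f'(2.094570) = 11.161672
  x_3 = 2.094570 - 0.000208/11.161672 = 2.094551
Iteration 4:
  f(2.094551) = 0.000000
  f'(2.094551) = 11.161438
  x_4 = 2.094551 - 0.000000/11.161438 = 2.094551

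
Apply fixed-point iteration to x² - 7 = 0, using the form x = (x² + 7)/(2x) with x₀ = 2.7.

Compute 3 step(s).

Equation: x² - 7 = 0
Fixed-point form: x = (x² + 7)/(2x)
x₀ = 2.7

x_1 = g(2.700000) = 2.646296
x_2 = g(2.646296) = 2.645751
x_3 = g(2.645751) = 2.645751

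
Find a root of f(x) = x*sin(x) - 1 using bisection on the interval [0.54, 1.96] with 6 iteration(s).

f(x) = x*sin(x) - 1
Initial interval: [0.54, 1.96]

Iteration 1:
  c_1 = (0.540000 + 1.960000)/2 = 1.250000
  f(c_1) = f(1.250000) = 0.186231
  f(a) × f(c) < 0, new interval: [0.540000, 1.250000]
Iteration 2:
  c_2 = (0.540000 + 1.250000)/2 = 0.895000
  f(c_2) = f(0.895000) = -0.301713
  f(a) × f(c) ≥ 0, new interval: [0.895000, 1.250000]
Iteration 3:
  c_3 = (0.895000 + 1.250000)/2 = 1.072500
  f(c_3) = f(1.072500) = -0.057918
  f(a) × f(c) ≥ 0, new interval: [1.072500, 1.250000]
Iteration 4:
  c_4 = (1.072500 + 1.250000)/2 = 1.161250
  f(c_4) = f(1.161250) = 0.065216
  f(a) × f(c) < 0, new interval: [1.072500, 1.161250]
Iteration 5:
  c_5 = (1.072500 + 1.161250)/2 = 1.116875
  f(c_5) = f(1.116875) = 0.003774
  f(a) × f(c) < 0, new interval: [1.072500, 1.116875]
Iteration 6:
  c_6 = (1.072500 + 1.116875)/2 = 1.094688
  f(c_6) = f(1.094688) = -0.027058
  f(a) × f(c) ≥ 0, new interval: [1.094688, 1.116875]

After 6 iteration(s), the approximation is c_6 = 1.094688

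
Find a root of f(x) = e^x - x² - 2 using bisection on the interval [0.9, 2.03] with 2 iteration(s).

f(x) = e^x - x² - 2
Initial interval: [0.9, 2.03]

Iteration 1:
  c_1 = (0.900000 + 2.030000)/2 = 1.465000
  f(c_1) = f(1.465000) = 0.181318
  f(a) × f(c) < 0, new interval: [0.900000, 1.465000]
Iteration 2:
  c_2 = (0.900000 + 1.465000)/2 = 1.182500
  f(c_2) = f(1.182500) = -0.135786
  f(a) × f(c) ≥ 0, new interval: [1.182500, 1.465000]

After 2 iteration(s), the approximation is c_2 = 1.182500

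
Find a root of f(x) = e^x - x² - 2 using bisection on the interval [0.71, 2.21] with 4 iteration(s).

f(x) = e^x - x² - 2
Initial interval: [0.71, 2.21]

Iteration 1:
  c_1 = (0.710000 + 2.210000)/2 = 1.460000
  f(c_1) = f(1.460000) = 0.174360
  f(a) × f(c) < 0, new interval: [0.710000, 1.460000]
Iteration 2:
  c_2 = (0.710000 + 1.460000)/2 = 1.085000
  f(c_2) = f(1.085000) = -0.217785
  f(a) × f(c) ≥ 0, new interval: [1.085000, 1.460000]
Iteration 3:
  c_3 = (1.085000 + 1.460000)/2 = 1.272500
  f(c_3) = f(1.272500) = -0.049490
  f(a) × f(c) ≥ 0, new interval: [1.272500, 1.460000]
Iteration 4:
  c_4 = (1.272500 + 1.460000)/2 = 1.366250
  f(c_4) = f(1.366250) = 0.053982
  f(a) × f(c) < 0, new interval: [1.272500, 1.366250]

After 4 iteration(s), the approximation is c_4 = 1.366250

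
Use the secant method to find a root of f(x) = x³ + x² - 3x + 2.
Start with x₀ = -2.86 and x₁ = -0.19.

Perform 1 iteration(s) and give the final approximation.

f(x) = x³ + x² - 3x + 2
x₀ = -2.86, x₁ = -0.19

Secant formula: x_{n+1} = x_n - f(x_n)(x_n - x_{n-1})/(f(x_n) - f(x_{n-1}))

Iteration 1:
  f(-2.860000) = -4.634056
  f(-0.190000) = 2.599241
  x_2 = -0.190000 - 2.599241×(-0.190000 - (-2.860000))/(2.599241 - (-4.634056))
       = -1.149448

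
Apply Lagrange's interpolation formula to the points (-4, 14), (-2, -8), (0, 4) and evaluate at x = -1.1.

Lagrange interpolation formula:
P(x) = Σ yᵢ × Lᵢ(x)
where Lᵢ(x) = Π_{j≠i} (x - xⱼ)/(xᵢ - xⱼ)

L_0(-1.1) = (-1.1 - (-2))/(-4 - (-2)) × (-1.1 - 0)/(-4 - 0) = -0.123750
L_1(-1.1) = (-1.1 - (-4))/(-2 - (-4)) × (-1.1 - 0)/(-2 - 0) = 0.797500
L_2(-1.1) = (-1.1 - (-4))/(0 - (-4)) × (-1.1 - (-2))/(0 - (-2)) = 0.326250

P(-1.1) = 14×L_0(-1.1) + (-8)×L_1(-1.1) + 4×L_2(-1.1)
P(-1.1) = -6.807500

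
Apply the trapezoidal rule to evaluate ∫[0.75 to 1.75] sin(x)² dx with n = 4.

f(x) = sin(x)²
a = 0.75, b = 1.75, n = 4
h = (b - a)/n = 0.250000

Trapezoidal rule: (h/2)[f(x₀) + 2f(x₁) + 2f(x₂) + ... + f(xₙ)]

x_0 = 0.7500, f(x_0) = 0.464631, coefficient = 1
x_1 = 1.0000, f(x_1) = 0.708073, coefficient = 2
x_2 = 1.2500, f(x_2) = 0.900572, coefficient = 2
x_3 = 1.5000, f(x_3) = 0.994996, coefficient = 2
x_4 = 1.7500, f(x_4) = 0.968228, coefficient = 1

I ≈ (0.250000/2) × 6.640143 = 0.830018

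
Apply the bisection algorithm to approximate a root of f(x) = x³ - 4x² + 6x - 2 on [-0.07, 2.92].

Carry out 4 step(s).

f(x) = x³ - 4x² + 6x - 2
Initial interval: [-0.07, 2.92]

Iteration 1:
  c_1 = (-0.070000 + 2.920000)/2 = 1.425000
  f(c_1) = f(1.425000) = 1.321141
  f(a) × f(c) < 0, new interval: [-0.070000, 1.425000]
Iteration 2:
  c_2 = (-0.070000 + 1.425000)/2 = 0.677500
  f(c_2) = f(0.677500) = 0.539952
  f(a) × f(c) < 0, new interval: [-0.070000, 0.677500]
Iteration 3:
  c_3 = (-0.070000 + 0.677500)/2 = 0.303750
  f(c_3) = f(0.303750) = -0.518531
  f(a) × f(c) ≥ 0, new interval: [0.303750, 0.677500]
Iteration 4:
  c_4 = (0.303750 + 0.677500)/2 = 0.490625
  f(c_4) = f(0.490625) = 0.098998
  f(a) × f(c) < 0, new interval: [0.303750, 0.490625]

After 4 iteration(s), the approximation is c_4 = 0.490625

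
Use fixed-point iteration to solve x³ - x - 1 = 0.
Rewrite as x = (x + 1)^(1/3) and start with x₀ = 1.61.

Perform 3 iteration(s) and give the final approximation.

Equation: x³ - x - 1 = 0
Fixed-point form: x = (x + 1)^(1/3)
x₀ = 1.61

x_1 = g(1.610000) = 1.376830
x_2 = g(1.376830) = 1.334543
x_3 = g(1.334543) = 1.326582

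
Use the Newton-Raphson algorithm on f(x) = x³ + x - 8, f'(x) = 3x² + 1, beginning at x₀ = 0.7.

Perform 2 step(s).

f(x) = x³ + x - 8
f'(x) = 3x² + 1
x₀ = 0.7

Newton-Raphson formula: x_{n+1} = x_n - f(x_n)/f'(x_n)

Iteration 1:
  f(0.700000) = -6.957000
  f'(0.700000) = 2.470000
  x_1 = 0.700000 - (-6.957000)/2.470000 = 3.516599
Iteration 2:
  f(3.516599) = 39.004517
  f'(3.516599) = 38.099410
  x_2 = 3.516599 - 39.004517/38.099410 = 2.492843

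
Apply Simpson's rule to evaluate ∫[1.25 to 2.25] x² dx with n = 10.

f(x) = x²
a = 1.25, b = 2.25, n = 10
h = (b - a)/n = 0.100000

Simpson's rule: (h/3)[f(x₀) + 4f(x₁) + 2f(x₂) + ... + f(xₙ)]

x_0 = 1.2500, f(x_0) = 1.562500, coefficient = 1
x_1 = 1.3500, f(x_1) = 1.822500, coefficient = 4
x_2 = 1.4500, f(x_2) = 2.102500, coefficient = 2
x_3 = 1.5500, f(x_3) = 2.402500, coefficient = 4
x_4 = 1.6500, f(x_4) = 2.722500, coefficient = 2
x_5 = 1.7500, f(x_5) = 3.062500, coefficient = 4
x_6 = 1.8500, f(x_6) = 3.422500, coefficient = 2
x_7 = 1.9500, f(x_7) = 3.802500, coefficient = 4
x_8 = 2.0500, f(x_8) = 4.202500, coefficient = 2
x_9 = 2.1500, f(x_9) = 4.622500, coefficient = 4
x_10 = 2.2500, f(x_10) = 5.062500, coefficient = 1

I ≈ (0.100000/3) × 94.375000 = 3.145833
Exact value: 3.145833
Error: 0.000000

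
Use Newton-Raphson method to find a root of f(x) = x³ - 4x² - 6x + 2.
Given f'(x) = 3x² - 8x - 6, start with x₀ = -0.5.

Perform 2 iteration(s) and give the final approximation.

f(x) = x³ - 4x² - 6x + 2
f'(x) = 3x² - 8x - 6
x₀ = -0.5

Newton-Raphson formula: x_{n+1} = x_n - f(x_n)/f'(x_n)

Iteration 1:
  f(-0.500000) = 3.875000
  f'(-0.500000) = -1.250000
  x_1 = -0.500000 - 3.875000/(-1.250000) = 2.600000
Iteration 2:
  f(2.600000) = -23.064000
  f'(2.600000) = -6.520000
  x_2 = 2.600000 - (-23.064000)/(-6.520000) = -0.937423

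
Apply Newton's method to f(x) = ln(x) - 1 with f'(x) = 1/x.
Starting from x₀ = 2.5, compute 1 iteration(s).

f(x) = ln(x) - 1
f'(x) = 1/x
x₀ = 2.5

Newton-Raphson formula: x_{n+1} = x_n - f(x_n)/f'(x_n)

Iteration 1:
  f(2.500000) = -0.083709
  f'(2.500000) = 0.400000
  x_1 = 2.500000 - (-0.083709)/0.400000 = 2.709273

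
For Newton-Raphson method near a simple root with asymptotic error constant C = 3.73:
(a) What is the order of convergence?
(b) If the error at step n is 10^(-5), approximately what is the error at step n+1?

(a) Newton-Raphson has quadratic (order 2) convergence near simple roots.
    This means |e_{n+1}| ≈ C|e_n|².

(b) With |e_n| = 10^(-5) and C = 3.73:
    |e_{n+1}| ≈ 3.73 × (10^(-5))² = 3.73 × 10^(-10)

(a) 2 (quadratic); (b) |e_{n+1}| ≈ 3.730e-10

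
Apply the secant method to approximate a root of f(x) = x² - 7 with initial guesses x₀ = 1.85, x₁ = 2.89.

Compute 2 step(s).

f(x) = x² - 7
x₀ = 1.85, x₁ = 2.89

Secant formula: x_{n+1} = x_n - f(x_n)(x_n - x_{n-1})/(f(x_n) - f(x_{n-1}))

Iteration 1:
  f(1.850000) = -3.577500
  f(2.890000) = 1.352100
  x_2 = 2.890000 - 1.352100×(2.890000 - 1.850000)/(1.352100 - (-3.577500))
       = 2.604747
Iteration 2:
  f(2.890000) = 1.352100
  f(2.604747) = -0.215294
  x_3 = 2.604747 - (-0.215294)×(2.604747 - 2.890000)/(-0.215294 - 1.352100)
       = 2.643929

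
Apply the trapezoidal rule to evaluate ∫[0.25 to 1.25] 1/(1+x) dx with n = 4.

f(x) = 1/(1+x)
a = 0.25, b = 1.25, n = 4
h = (b - a)/n = 0.250000

Trapezoidal rule: (h/2)[f(x₀) + 2f(x₁) + 2f(x₂) + ... + f(xₙ)]

x_0 = 0.2500, f(x_0) = 0.800000, coefficient = 1
x_1 = 0.5000, f(x_1) = 0.666667, coefficient = 2
x_2 = 0.7500, f(x_2) = 0.571429, coefficient = 2
x_3 = 1.0000, f(x_3) = 0.500000, coefficient = 2
x_4 = 1.2500, f(x_4) = 0.444444, coefficient = 1

I ≈ (0.250000/2) × 4.720635 = 0.590079
Exact value: 0.587787
Error: 0.002293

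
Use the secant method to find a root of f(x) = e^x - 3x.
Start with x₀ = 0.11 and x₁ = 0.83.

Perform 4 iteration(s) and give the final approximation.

f(x) = e^x - 3x
x₀ = 0.11, x₁ = 0.83

Secant formula: x_{n+1} = x_n - f(x_n)(x_n - x_{n-1})/(f(x_n) - f(x_{n-1}))

Iteration 1:
  f(0.110000) = 0.786278
  f(0.830000) = -0.196681
  x_2 = 0.830000 - (-0.196681)×(0.830000 - 0.110000)/(-0.196681 - 0.786278)
       = 0.685935
Iteration 2:
  f(0.830000) = -0.196681
  f(0.685935) = -0.072177
  x_3 = 0.685935 - (-0.072177)×(0.685935 - 0.830000)/(-0.072177 - (-0.196681))
       = 0.602418
Iteration 3:
  f(0.685935) = -0.072177
  f(0.602418) = 0.019276
  x_4 = 0.602418 - 0.019276×(0.602418 - 0.685935)/(0.019276 - (-0.072177))
       = 0.620021
Iteration 4:
  f(0.602418) = 0.019276
  f(0.620021) = -0.001096
  x_5 = 0.620021 - (-0.001096)×(0.620021 - 0.602418)/(-0.001096 - 0.019276)
       = 0.619074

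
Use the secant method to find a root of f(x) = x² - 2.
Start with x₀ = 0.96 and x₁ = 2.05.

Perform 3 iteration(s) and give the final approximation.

f(x) = x² - 2
x₀ = 0.96, x₁ = 2.05

Secant formula: x_{n+1} = x_n - f(x_n)(x_n - x_{n-1})/(f(x_n) - f(x_{n-1}))

Iteration 1:
  f(0.960000) = -1.078400
  f(2.050000) = 2.202500
  x_2 = 2.050000 - 2.202500×(2.050000 - 0.960000)/(2.202500 - (-1.078400))
       = 1.318272
Iteration 2:
  f(2.050000) = 2.202500
  f(1.318272) = -0.262158
  x_3 = 1.318272 - (-0.262158)×(1.318272 - 2.050000)/(-0.262158 - 2.202500)
       = 1.396104
Iteration 3:
  f(1.318272) = -0.262158
  f(1.396104) = -0.050894
  x_4 = 1.396104 - (-0.050894)×(1.396104 - 1.318272)/(-0.050894 - (-0.262158))
       = 1.414854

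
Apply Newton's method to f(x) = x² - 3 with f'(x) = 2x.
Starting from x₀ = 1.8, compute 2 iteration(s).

f(x) = x² - 3
f'(x) = 2x
x₀ = 1.8

Newton-Raphson formula: x_{n+1} = x_n - f(x_n)/f'(x_n)

Iteration 1:
  f(1.800000) = 0.240000
  f'(1.800000) = 3.600000
  x_1 = 1.800000 - 0.240000/3.600000 = 1.733333
Iteration 2:
  f(1.733333) = 0.004444
  f'(1.733333) = 3.466667
  x_2 = 1.733333 - 0.004444/3.466667 = 1.732051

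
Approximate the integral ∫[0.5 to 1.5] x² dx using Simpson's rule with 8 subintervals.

f(x) = x²
a = 0.5, b = 1.5, n = 8
h = (b - a)/n = 0.125000

Simpson's rule: (h/3)[f(x₀) + 4f(x₁) + 2f(x₂) + ... + f(xₙ)]

x_0 = 0.5000, f(x_0) = 0.250000, coefficient = 1
x_1 = 0.6250, f(x_1) = 0.390625, coefficient = 4
x_2 = 0.7500, f(x_2) = 0.562500, coefficient = 2
x_3 = 0.8750, f(x_3) = 0.765625, coefficient = 4
x_4 = 1.0000, f(x_4) = 1.000000, coefficient = 2
x_5 = 1.1250, f(x_5) = 1.265625, coefficient = 4
x_6 = 1.2500, f(x_6) = 1.562500, coefficient = 2
x_7 = 1.3750, f(x_7) = 1.890625, coefficient = 4
x_8 = 1.5000, f(x_8) = 2.250000, coefficient = 1

I ≈ (0.125000/3) × 26.000000 = 1.083333
Exact value: 1.083333
Error: 0.000000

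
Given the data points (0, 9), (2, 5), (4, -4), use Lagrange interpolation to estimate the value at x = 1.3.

Lagrange interpolation formula:
P(x) = Σ yᵢ × Lᵢ(x)
where Lᵢ(x) = Π_{j≠i} (x - xⱼ)/(xᵢ - xⱼ)

L_0(1.3) = (1.3 - 2)/(0 - 2) × (1.3 - 4)/(0 - 4) = 0.236250
L_1(1.3) = (1.3 - 0)/(2 - 0) × (1.3 - 4)/(2 - 4) = 0.877500
L_2(1.3) = (1.3 - 0)/(4 - 0) × (1.3 - 2)/(4 - 2) = -0.113750

P(1.3) = 9×L_0(1.3) + 5×L_1(1.3) + (-4)×L_2(1.3)
P(1.3) = 6.968750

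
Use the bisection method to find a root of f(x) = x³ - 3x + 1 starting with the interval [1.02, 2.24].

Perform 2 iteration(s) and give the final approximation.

f(x) = x³ - 3x + 1
Initial interval: [1.02, 2.24]

Iteration 1:
  c_1 = (1.020000 + 2.240000)/2 = 1.630000
  f(c_1) = f(1.630000) = 0.440747
  f(a) × f(c) < 0, new interval: [1.020000, 1.630000]
Iteration 2:
  c_2 = (1.020000 + 1.630000)/2 = 1.325000
  f(c_2) = f(1.325000) = -0.648797
  f(a) × f(c) ≥ 0, new interval: [1.325000, 1.630000]

After 2 iteration(s), the approximation is c_2 = 1.325000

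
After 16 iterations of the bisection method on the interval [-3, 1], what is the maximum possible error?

Bisection error bound: |error| ≤ (b-a)/2^n
|error| ≤ (1 - (-3))/2^16 = 4/2^16
|error| ≤ 0.0000610352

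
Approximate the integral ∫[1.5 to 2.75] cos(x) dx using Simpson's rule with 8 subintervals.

f(x) = cos(x)
a = 1.5, b = 2.75, n = 8
h = (b - a)/n = 0.156250

Simpson's rule: (h/3)[f(x₀) + 4f(x₁) + 2f(x₂) + ... + f(xₙ)]

x_0 = 1.5000, f(x_0) = 0.070737, coefficient = 1
x_1 = 1.6562, f(x_1) = -0.085350, coefficient = 4
x_2 = 1.8125, f(x_2) = -0.239357, coefficient = 2
x_3 = 1.9688, f(x_3) = -0.387533, coefficient = 4
x_4 = 2.1250, f(x_4) = -0.526266, coefficient = 2
x_5 = 2.2812, f(x_5) = -0.652178, coefficient = 4
x_6 = 2.4375, f(x_6) = -0.762199, coefficient = 2
x_7 = 2.5938, f(x_7) = -0.853650, coefficient = 4
x_8 = 2.7500, f(x_8) = -0.924302, coefficient = 1

I ≈ (0.156250/3) × -11.824052 = -0.615836
Exact value: -0.615834
Error: 0.000002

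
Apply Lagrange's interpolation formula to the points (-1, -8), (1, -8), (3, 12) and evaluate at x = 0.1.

Lagrange interpolation formula:
P(x) = Σ yᵢ × Lᵢ(x)
where Lᵢ(x) = Π_{j≠i} (x - xⱼ)/(xᵢ - xⱼ)

L_0(0.1) = (0.1 - 1)/(-1 - 1) × (0.1 - 3)/(-1 - 3) = 0.326250
L_1(0.1) = (0.1 - (-1))/(1 - (-1)) × (0.1 - 3)/(1 - 3) = 0.797500
L_2(0.1) = (0.1 - (-1))/(3 - (-1)) × (0.1 - 1)/(3 - 1) = -0.123750

P(0.1) = (-8)×L_0(0.1) + (-8)×L_1(0.1) + 12×L_2(0.1)
P(0.1) = -10.475000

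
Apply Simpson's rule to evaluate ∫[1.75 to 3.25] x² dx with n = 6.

f(x) = x²
a = 1.75, b = 3.25, n = 6
h = (b - a)/n = 0.250000

Simpson's rule: (h/3)[f(x₀) + 4f(x₁) + 2f(x₂) + ... + f(xₙ)]

x_0 = 1.7500, f(x_0) = 3.062500, coefficient = 1
x_1 = 2.0000, f(x_1) = 4.000000, coefficient = 4
x_2 = 2.2500, f(x_2) = 5.062500, coefficient = 2
x_3 = 2.5000, f(x_3) = 6.250000, coefficient = 4
x_4 = 2.7500, f(x_4) = 7.562500, coefficient = 2
x_5 = 3.0000, f(x_5) = 9.000000, coefficient = 4
x_6 = 3.2500, f(x_6) = 10.562500, coefficient = 1

I ≈ (0.250000/3) × 115.875000 = 9.656250
Exact value: 9.656250
Error: 0.000000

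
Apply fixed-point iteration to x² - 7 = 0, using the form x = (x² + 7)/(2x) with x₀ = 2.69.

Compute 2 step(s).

Equation: x² - 7 = 0
Fixed-point form: x = (x² + 7)/(2x)
x₀ = 2.69

x_1 = g(2.690000) = 2.646115
x_2 = g(2.646115) = 2.645751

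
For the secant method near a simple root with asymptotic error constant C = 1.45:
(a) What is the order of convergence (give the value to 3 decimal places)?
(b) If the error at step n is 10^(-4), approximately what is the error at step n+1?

(a) Secant method has superlinear convergence with order φ = (1+√5)/2 ≈ 1.618.
    This means |e_{n+1}| ≈ C|e_n|^1.618.

(b) With |e_n| = 10^(-4) and C = 1.45:
    |e_{n+1}| ≈ 1.45 × (10^(-4))^1.618 = 1.45 × 10^(-6.47)

(a) ≈ 1.618 (golden ratio); (b) |e_{n+1}| ≈ 4.889e-07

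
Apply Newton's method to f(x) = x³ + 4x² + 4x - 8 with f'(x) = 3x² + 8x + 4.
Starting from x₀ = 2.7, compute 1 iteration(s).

f(x) = x³ + 4x² + 4x - 8
f'(x) = 3x² + 8x + 4
x₀ = 2.7

Newton-Raphson formula: x_{n+1} = x_n - f(x_n)/f'(x_n)

Iteration 1:
  f(2.700000) = 51.643000
  f'(2.700000) = 47.470000
  x_1 = 2.700000 - 51.643000/47.470000 = 1.612092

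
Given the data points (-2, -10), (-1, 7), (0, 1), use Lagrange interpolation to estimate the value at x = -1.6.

Lagrange interpolation formula:
P(x) = Σ yᵢ × Lᵢ(x)
where Lᵢ(x) = Π_{j≠i} (x - xⱼ)/(xᵢ - xⱼ)

L_0(-1.6) = (-1.6 - (-1))/(-2 - (-1)) × (-1.6 - 0)/(-2 - 0) = 0.480000
L_1(-1.6) = (-1.6 - (-2))/(-1 - (-2)) × (-1.6 - 0)/(-1 - 0) = 0.640000
L_2(-1.6) = (-1.6 - (-2))/(0 - (-2)) × (-1.6 - (-1))/(0 - (-1)) = -0.120000

P(-1.6) = (-10)×L_0(-1.6) + 7×L_1(-1.6) + 1×L_2(-1.6)
P(-1.6) = -0.440000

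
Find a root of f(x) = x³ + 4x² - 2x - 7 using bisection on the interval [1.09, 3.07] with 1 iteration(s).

f(x) = x³ + 4x² - 2x - 7
Initial interval: [1.09, 3.07]

Iteration 1:
  c_1 = (1.090000 + 3.070000)/2 = 2.080000
  f(c_1) = f(2.080000) = 15.144512
  f(a) × f(c) < 0, new interval: [1.090000, 2.080000]

After 1 iteration(s), the approximation is c_1 = 2.080000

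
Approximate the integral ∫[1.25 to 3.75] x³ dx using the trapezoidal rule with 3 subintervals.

f(x) = x³
a = 1.25, b = 3.75, n = 3
h = (b - a)/n = 0.833333

Trapezoidal rule: (h/2)[f(x₀) + 2f(x₁) + 2f(x₂) + ... + f(xₙ)]

x_0 = 1.2500, f(x_0) = 1.953125, coefficient = 1
x_1 = 2.0833, f(x_1) = 9.042245, coefficient = 2
x_2 = 2.9167, f(x_2) = 24.811921, coefficient = 2
x_3 = 3.7500, f(x_3) = 52.734375, coefficient = 1

I ≈ (0.833333/2) × 122.395833 = 50.998264
Exact value: 48.828125
Error: 2.170139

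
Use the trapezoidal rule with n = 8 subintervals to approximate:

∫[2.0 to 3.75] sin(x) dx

f(x) = sin(x)
a = 2.0, b = 3.75, n = 8
h = (b - a)/n = 0.218750

Trapezoidal rule: (h/2)[f(x₀) + 2f(x₁) + 2f(x₂) + ... + f(xₙ)]

x_0 = 2.0000, f(x_0) = 0.909297, coefficient = 1
x_1 = 2.2188, f(x_1) = 0.797321, coefficient = 2
x_2 = 2.4375, f(x_2) = 0.647343, coefficient = 2
x_3 = 2.6562, f(x_3) = 0.466511, coefficient = 2
x_4 = 2.8750, f(x_4) = 0.263446, coefficient = 2
x_5 = 3.0938, f(x_5) = 0.047824, coefficient = 2
x_6 = 3.3125, f(x_6) = -0.170077, coefficient = 2
x_7 = 3.5312, f(x_7) = -0.379871, coefficient = 2
x_8 = 3.7500, f(x_8) = -0.571561, coefficient = 1

I ≈ (0.218750/2) × 3.682730 = 0.402799
Exact value: 0.404413
Error: 0.001614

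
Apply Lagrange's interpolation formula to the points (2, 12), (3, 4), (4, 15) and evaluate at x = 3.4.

Lagrange interpolation formula:
P(x) = Σ yᵢ × Lᵢ(x)
where Lᵢ(x) = Π_{j≠i} (x - xⱼ)/(xᵢ - xⱼ)

L_0(3.4) = (3.4 - 3)/(2 - 3) × (3.4 - 4)/(2 - 4) = -0.120000
L_1(3.4) = (3.4 - 2)/(3 - 2) × (3.4 - 4)/(3 - 4) = 0.840000
L_2(3.4) = (3.4 - 2)/(4 - 2) × (3.4 - 3)/(4 - 3) = 0.280000

P(3.4) = 12×L_0(3.4) + 4×L_1(3.4) + 15×L_2(3.4)
P(3.4) = 6.120000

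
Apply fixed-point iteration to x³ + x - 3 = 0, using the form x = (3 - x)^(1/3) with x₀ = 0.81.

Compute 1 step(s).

Equation: x³ + x - 3 = 0
Fixed-point form: x = (3 - x)^(1/3)
x₀ = 0.81

x_1 = g(0.810000) = 1.298618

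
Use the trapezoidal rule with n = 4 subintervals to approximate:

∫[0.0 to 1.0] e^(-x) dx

f(x) = e^(-x)
a = 0.0, b = 1.0, n = 4
h = (b - a)/n = 0.250000

Trapezoidal rule: (h/2)[f(x₀) + 2f(x₁) + 2f(x₂) + ... + f(xₙ)]

x_0 = 0.0000, f(x_0) = 1.000000, coefficient = 1
x_1 = 0.2500, f(x_1) = 0.778801, coefficient = 2
x_2 = 0.5000, f(x_2) = 0.606531, coefficient = 2
x_3 = 0.7500, f(x_3) = 0.472367, coefficient = 2
x_4 = 1.0000, f(x_4) = 0.367879, coefficient = 1

I ≈ (0.250000/2) × 5.083275 = 0.635409
Exact value: 0.632121
Error: 0.003289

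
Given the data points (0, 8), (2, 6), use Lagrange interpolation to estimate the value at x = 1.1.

Lagrange interpolation formula:
P(x) = Σ yᵢ × Lᵢ(x)
where Lᵢ(x) = Π_{j≠i} (x - xⱼ)/(xᵢ - xⱼ)

L_0(1.1) = (1.1 - 2)/(0 - 2) = 0.450000
L_1(1.1) = (1.1 - 0)/(2 - 0) = 0.550000

P(1.1) = 8×L_0(1.1) + 6×L_1(1.1)
P(1.1) = 6.900000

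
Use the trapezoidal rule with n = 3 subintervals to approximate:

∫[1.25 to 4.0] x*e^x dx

f(x) = x*e^x
a = 1.25, b = 4.0, n = 3
h = (b - a)/n = 0.916667

Trapezoidal rule: (h/2)[f(x₀) + 2f(x₁) + 2f(x₂) + ... + f(xₙ)]

x_0 = 1.2500, f(x_0) = 4.362929, coefficient = 1
x_1 = 2.1667, f(x_1) = 18.913133, coefficient = 2
x_2 = 3.0833, f(x_2) = 67.312409, coefficient = 2
x_3 = 4.0000, f(x_3) = 218.392600, coefficient = 1

I ≈ (0.916667/2) × 395.206612 = 181.136364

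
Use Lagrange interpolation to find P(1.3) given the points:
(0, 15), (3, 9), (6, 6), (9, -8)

Lagrange interpolation formula:
P(x) = Σ yᵢ × Lᵢ(x)
where Lᵢ(x) = Π_{j≠i} (x - xⱼ)/(xᵢ - xⱼ)

L_0(1.3) = (1.3 - 3)/(0 - 3) × (1.3 - 6)/(0 - 6) × (1.3 - 9)/(0 - 9) = 0.379772
L_1(1.3) = (1.3 - 0)/(3 - 0) × (1.3 - 6)/(3 - 6) × (1.3 - 9)/(3 - 9) = 0.871241
L_2(1.3) = (1.3 - 0)/(6 - 0) × (1.3 - 3)/(6 - 3) × (1.3 - 9)/(6 - 9) = -0.315130
L_3(1.3) = (1.3 - 0)/(9 - 0) × (1.3 - 3)/(9 - 3) × (1.3 - 6)/(9 - 6) = 0.064117

P(1.3) = 15×L_0(1.3) + 9×L_1(1.3) + 6×L_2(1.3) + (-8)×L_3(1.3)
P(1.3) = 11.134025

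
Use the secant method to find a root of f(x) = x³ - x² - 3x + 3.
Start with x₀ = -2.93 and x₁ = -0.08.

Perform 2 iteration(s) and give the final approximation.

f(x) = x³ - x² - 3x + 3
x₀ = -2.93, x₁ = -0.08

Secant formula: x_{n+1} = x_n - f(x_n)(x_n - x_{n-1})/(f(x_n) - f(x_{n-1}))

Iteration 1:
  f(-2.930000) = -21.948657
  f(-0.080000) = 3.233088
  x_2 = -0.080000 - 3.233088×(-0.080000 - (-2.930000))/(3.233088 - (-21.948657))
       = -0.445912
Iteration 2:
  f(-0.080000) = 3.233088
  f(-0.445912) = 4.050234
  x_3 = -0.445912 - 4.050234×(-0.445912 - (-0.080000))/(4.050234 - 3.233088)
       = 1.367752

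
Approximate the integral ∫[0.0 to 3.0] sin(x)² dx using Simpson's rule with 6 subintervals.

f(x) = sin(x)²
a = 0.0, b = 3.0, n = 6
h = (b - a)/n = 0.500000

Simpson's rule: (h/3)[f(x₀) + 4f(x₁) + 2f(x₂) + ... + f(xₙ)]

x_0 = 0.0000, f(x_0) = 0.000000, coefficient = 1
x_1 = 0.5000, f(x_1) = 0.229849, coefficient = 4
x_2 = 1.0000, f(x_2) = 0.708073, coefficient = 2
x_3 = 1.5000, f(x_3) = 0.994996, coefficient = 4
x_4 = 2.0000, f(x_4) = 0.826822, coefficient = 2
x_5 = 2.5000, f(x_5) = 0.358169, coefficient = 4
x_6 = 3.0000, f(x_6) = 0.019915, coefficient = 1

I ≈ (0.500000/3) × 9.421761 = 1.570294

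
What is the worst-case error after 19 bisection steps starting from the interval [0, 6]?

Bisection error bound: |error| ≤ (b-a)/2^n
|error| ≤ (6 - 0)/2^19 = 6/2^19
|error| ≤ 0.0000114441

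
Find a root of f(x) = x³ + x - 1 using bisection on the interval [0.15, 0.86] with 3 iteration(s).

f(x) = x³ + x - 1
Initial interval: [0.15, 0.86]

Iteration 1:
  c_1 = (0.150000 + 0.860000)/2 = 0.505000
  f(c_1) = f(0.505000) = -0.366212
  f(a) × f(c) ≥ 0, new interval: [0.505000, 0.860000]
Iteration 2:
  c_2 = (0.505000 + 0.860000)/2 = 0.682500
  f(c_2) = f(0.682500) = 0.000413
  f(a) × f(c) < 0, new interval: [0.505000, 0.682500]
Iteration 3:
  c_3 = (0.505000 + 0.682500)/2 = 0.593750
  f(c_3) = f(0.593750) = -0.196930
  f(a) × f(c) ≥ 0, new interval: [0.593750, 0.682500]

After 3 iteration(s), the approximation is c_3 = 0.593750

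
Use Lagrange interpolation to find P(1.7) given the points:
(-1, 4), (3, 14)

Lagrange interpolation formula:
P(x) = Σ yᵢ × Lᵢ(x)
where Lᵢ(x) = Π_{j≠i} (x - xⱼ)/(xᵢ - xⱼ)

L_0(1.7) = (1.7 - 3)/(-1 - 3) = 0.325000
L_1(1.7) = (1.7 - (-1))/(3 - (-1)) = 0.675000

P(1.7) = 4×L_0(1.7) + 14×L_1(1.7)
P(1.7) = 10.750000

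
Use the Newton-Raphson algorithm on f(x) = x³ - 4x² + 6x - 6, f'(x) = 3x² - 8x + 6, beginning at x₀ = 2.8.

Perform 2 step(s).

f(x) = x³ - 4x² + 6x - 6
f'(x) = 3x² - 8x + 6
x₀ = 2.8

Newton-Raphson formula: x_{n+1} = x_n - f(x_n)/f'(x_n)

Iteration 1:
  f(2.800000) = 1.392000
  f'(2.800000) = 7.120000
  x_1 = 2.800000 - 1.392000/7.120000 = 2.604494
Iteration 2:
  f(2.604494) = 0.160706
  f'(2.604494) = 5.514218
  x_2 = 2.604494 - 0.160706/5.514218 = 2.575350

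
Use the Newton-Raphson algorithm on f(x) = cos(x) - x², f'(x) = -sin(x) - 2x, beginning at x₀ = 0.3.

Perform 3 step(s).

f(x) = cos(x) - x²
f'(x) = -sin(x) - 2x
x₀ = 0.3

Newton-Raphson formula: x_{n+1} = x_n - f(x_n)/f'(x_n)

Iteration 1:
  f(0.300000) = 0.865336
  f'(0.300000) = -0.895520
  x_1 = 0.300000 - 0.865336/(-0.895520) = 1.266295
Iteration 2:
  f(1.266295) = -1.303685
  f'(1.266295) = -3.486586
  x_2 = 1.266295 - (-1.303685)/(-3.486586) = 0.892380
Iteration 3:
  f(0.892380) = -0.168782
  f'(0.892380) = -2.563329
  x_3 = 0.892380 - (-0.168782)/(-2.563329) = 0.826535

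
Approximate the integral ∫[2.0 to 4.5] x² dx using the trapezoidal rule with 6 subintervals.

f(x) = x²
a = 2.0, b = 4.5, n = 6
h = (b - a)/n = 0.416667

Trapezoidal rule: (h/2)[f(x₀) + 2f(x₁) + 2f(x₂) + ... + f(xₙ)]

x_0 = 2.0000, f(x_0) = 4.000000, coefficient = 1
x_1 = 2.4167, f(x_1) = 5.840278, coefficient = 2
x_2 = 2.8333, f(x_2) = 8.027778, coefficient = 2
x_3 = 3.2500, f(x_3) = 10.562500, coefficient = 2
x_4 = 3.6667, f(x_4) = 13.444444, coefficient = 2
x_5 = 4.0833, f(x_5) = 16.673611, coefficient = 2
x_6 = 4.5000, f(x_6) = 20.250000, coefficient = 1

I ≈ (0.416667/2) × 133.347222 = 27.780671
Exact value: 27.708333
Error: 0.072338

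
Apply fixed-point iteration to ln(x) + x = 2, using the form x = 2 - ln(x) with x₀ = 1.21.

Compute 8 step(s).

Equation: ln(x) + x = 2
Fixed-point form: x = 2 - ln(x)
x₀ = 1.21

x_1 = g(1.210000) = 1.809380
x_2 = g(1.809380) = 1.407016
x_3 = g(1.407016) = 1.658529
x_4 = g(1.658529) = 1.494069
x_5 = g(1.494069) = 1.598497
x_6 = g(1.598497) = 1.530936
x_7 = g(1.530936) = 1.574120
x_8 = g(1.574120) = 1.546303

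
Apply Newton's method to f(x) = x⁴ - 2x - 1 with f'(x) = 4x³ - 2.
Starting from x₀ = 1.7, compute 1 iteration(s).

f(x) = x⁴ - 2x - 1
f'(x) = 4x³ - 2
x₀ = 1.7

Newton-Raphson formula: x_{n+1} = x_n - f(x_n)/f'(x_n)

Iteration 1:
  f(1.700000) = 3.952100
  f'(1.700000) = 17.652000
  x_1 = 1.700000 - 3.952100/17.652000 = 1.476110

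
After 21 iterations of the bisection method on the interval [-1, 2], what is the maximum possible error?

Bisection error bound: |error| ≤ (b-a)/2^n
|error| ≤ (2 - (-1))/2^21 = 3/2^21
|error| ≤ 0.0000014305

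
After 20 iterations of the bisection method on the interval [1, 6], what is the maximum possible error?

Bisection error bound: |error| ≤ (b-a)/2^n
|error| ≤ (6 - 1)/2^20 = 5/2^20
|error| ≤ 0.0000047684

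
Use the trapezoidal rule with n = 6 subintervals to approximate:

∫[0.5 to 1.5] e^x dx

f(x) = e^x
a = 0.5, b = 1.5, n = 6
h = (b - a)/n = 0.166667

Trapezoidal rule: (h/2)[f(x₀) + 2f(x₁) + 2f(x₂) + ... + f(xₙ)]

x_0 = 0.5000, f(x_0) = 1.648721, coefficient = 1
x_1 = 0.6667, f(x_1) = 1.947734, coefficient = 2
x_2 = 0.8333, f(x_2) = 2.300976, coefficient = 2
x_3 = 1.0000, f(x_3) = 2.718282, coefficient = 2
x_4 = 1.1667, f(x_4) = 3.211271, coefficient = 2
x_5 = 1.3333, f(x_5) = 3.793668, coefficient = 2
x_6 = 1.5000, f(x_6) = 4.481689, coefficient = 1

I ≈ (0.166667/2) × 34.074271 = 2.839523
Exact value: 2.832968
Error: 0.006555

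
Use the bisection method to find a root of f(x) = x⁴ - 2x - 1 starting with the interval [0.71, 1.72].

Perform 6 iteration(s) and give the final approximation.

f(x) = x⁴ - 2x - 1
Initial interval: [0.71, 1.72]

Iteration 1:
  c_1 = (0.710000 + 1.720000)/2 = 1.215000
  f(c_1) = f(1.215000) = -1.250760
  f(a) × f(c) ≥ 0, new interval: [1.215000, 1.720000]
Iteration 2:
  c_2 = (1.215000 + 1.720000)/2 = 1.467500
  f(c_2) = f(1.467500) = 0.702805
  f(a) × f(c) < 0, new interval: [1.215000, 1.467500]
Iteration 3:
  c_3 = (1.215000 + 1.467500)/2 = 1.341250
  f(c_3) = f(1.341250) = -0.446273
  f(a) × f(c) ≥ 0, new interval: [1.341250, 1.467500]
Iteration 4:
  c_4 = (1.341250 + 1.467500)/2 = 1.404375
  f(c_4) = f(1.404375) = 0.081096
  f(a) × f(c) < 0, new interval: [1.341250, 1.404375]
Iteration 5:
  c_5 = (1.341250 + 1.404375)/2 = 1.372812
  f(c_5) = f(1.372812) = -0.193854
  f(a) × f(c) ≥ 0, new interval: [1.372812, 1.404375]
Iteration 6:
  c_6 = (1.372812 + 1.404375)/2 = 1.388594
  f(c_6) = f(1.388594) = -0.059261
  f(a) × f(c) ≥ 0, new interval: [1.388594, 1.404375]

After 6 iteration(s), the approximation is c_6 = 1.388594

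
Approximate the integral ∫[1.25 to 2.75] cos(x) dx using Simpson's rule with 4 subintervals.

f(x) = cos(x)
a = 1.25, b = 2.75, n = 4
h = (b - a)/n = 0.375000

Simpson's rule: (h/3)[f(x₀) + 4f(x₁) + 2f(x₂) + ... + f(xₙ)]

x_0 = 1.2500, f(x_0) = 0.315322, coefficient = 1
x_1 = 1.6250, f(x_1) = -0.054177, coefficient = 4
x_2 = 2.0000, f(x_2) = -0.416147, coefficient = 2
x_3 = 2.3750, f(x_3) = -0.720278, coefficient = 4
x_4 = 2.7500, f(x_4) = -0.924302, coefficient = 1

I ≈ (0.375000/3) × -4.539096 = -0.567387
Exact value: -0.567324
Error: 0.000063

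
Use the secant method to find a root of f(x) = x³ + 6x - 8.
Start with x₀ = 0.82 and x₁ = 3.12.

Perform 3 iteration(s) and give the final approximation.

f(x) = x³ + 6x - 8
x₀ = 0.82, x₁ = 3.12

Secant formula: x_{n+1} = x_n - f(x_n)(x_n - x_{n-1})/(f(x_n) - f(x_{n-1}))

Iteration 1:
  f(0.820000) = -2.528632
  f(3.120000) = 41.091328
  x_2 = 3.120000 - 41.091328×(3.120000 - 0.820000)/(41.091328 - (-2.528632))
       = 0.953330
Iteration 2:
  f(3.120000) = 41.091328
  f(0.953330) = -1.413597
  x_3 = 0.953330 - (-1.413597)×(0.953330 - 3.120000)/(-1.413597 - 41.091328)
       = 1.025388
Iteration 3:
  f(0.953330) = -1.413597
  f(1.025388) = -0.769562
  x_4 = 1.025388 - (-0.769562)×(1.025388 - 0.953330)/(-0.769562 - (-1.413597))
       = 1.111490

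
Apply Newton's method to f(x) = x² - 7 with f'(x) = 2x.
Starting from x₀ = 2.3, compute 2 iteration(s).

f(x) = x² - 7
f'(x) = 2x
x₀ = 2.3

Newton-Raphson formula: x_{n+1} = x_n - f(x_n)/f'(x_n)

Iteration 1:
  f(2.300000) = -1.710000
  f'(2.300000) = 4.600000
  x_1 = 2.300000 - (-1.710000)/4.600000 = 2.671739
Iteration 2:
  f(2.671739) = 0.138190
  f'(2.671739) = 5.343478
  x_2 = 2.671739 - 0.138190/5.343478 = 2.645878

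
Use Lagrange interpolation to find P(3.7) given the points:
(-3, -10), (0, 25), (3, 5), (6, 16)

Lagrange interpolation formula:
P(x) = Σ yᵢ × Lᵢ(x)
where Lᵢ(x) = Π_{j≠i} (x - xⱼ)/(xᵢ - xⱼ)

L_0(3.7) = (3.7 - 0)/(-3 - 0) × (3.7 - 3)/(-3 - 3) × (3.7 - 6)/(-3 - 6) = 0.036772
L_1(3.7) = (3.7 - (-3))/(0 - (-3)) × (3.7 - 3)/(0 - 3) × (3.7 - 6)/(0 - 6) = -0.199759
L_2(3.7) = (3.7 - (-3))/(3 - (-3)) × (3.7 - 0)/(3 - 0) × (3.7 - 6)/(3 - 6) = 1.055870
L_3(3.7) = (3.7 - (-3))/(6 - (-3)) × (3.7 - 0)/(6 - 0) × (3.7 - 3)/(6 - 3) = 0.107117

P(3.7) = (-10)×L_0(3.7) + 25×L_1(3.7) + 5×L_2(3.7) + 16×L_3(3.7)
P(3.7) = 1.631531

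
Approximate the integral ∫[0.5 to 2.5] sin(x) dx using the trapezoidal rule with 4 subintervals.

f(x) = sin(x)
a = 0.5, b = 2.5, n = 4
h = (b - a)/n = 0.500000

Trapezoidal rule: (h/2)[f(x₀) + 2f(x₁) + 2f(x₂) + ... + f(xₙ)]

x_0 = 0.5000, f(x_0) = 0.479426, coefficient = 1
x_1 = 1.0000, f(x_1) = 0.841471, coefficient = 2
x_2 = 1.5000, f(x_2) = 0.997495, coefficient = 2
x_3 = 2.0000, f(x_3) = 0.909297, coefficient = 2
x_4 = 2.5000, f(x_4) = 0.598472, coefficient = 1

I ≈ (0.500000/2) × 6.574424 = 1.643606
Exact value: 1.678726
Error: 0.035120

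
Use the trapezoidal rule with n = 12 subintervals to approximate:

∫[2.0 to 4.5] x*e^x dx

f(x) = x*e^x
a = 2.0, b = 4.5, n = 12
h = (b - a)/n = 0.208333

Trapezoidal rule: (h/2)[f(x₀) + 2f(x₁) + 2f(x₂) + ... + f(xₙ)]

x_0 = 2.0000, f(x_0) = 14.778112, coefficient = 1
x_1 = 2.2083, f(x_1) = 20.097017, coefficient = 2
x_2 = 2.4167, f(x_2) = 27.087053, coefficient = 2
x_3 = 2.6250, f(x_3) = 36.237007, coefficient = 2
x_4 = 2.8333, f(x_4) = 48.172446, coefficient = 2
x_5 = 3.0417, f(x_5) = 63.692848, coefficient = 2
x_6 = 3.2500, f(x_6) = 83.818605, coefficient = 2
x_7 = 3.4583, f(x_7) = 109.850474, coefficient = 2
x_8 = 3.6667, f(x_8) = 143.444708, coefficient = 2
x_9 = 3.8750, f(x_9) = 186.707956, coefficient = 2
x_10 = 4.0833, f(x_10) = 242.317047, coefficient = 2
x_11 = 4.2917, f(x_11) = 313.670109, coefficient = 2
x_12 = 4.5000, f(x_12) = 405.077091, coefficient = 1

I ≈ (0.208333/2) × 2970.045743 = 309.379765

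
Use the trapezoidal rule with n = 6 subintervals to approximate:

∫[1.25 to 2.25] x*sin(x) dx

f(x) = x*sin(x)
a = 1.25, b = 2.25, n = 6
h = (b - a)/n = 0.166667

Trapezoidal rule: (h/2)[f(x₀) + 2f(x₁) + 2f(x₂) + ... + f(xₙ)]

x_0 = 1.2500, f(x_0) = 1.186231, coefficient = 1
x_1 = 1.4167, f(x_1) = 1.399873, coefficient = 2
x_2 = 1.5833, f(x_2) = 1.583209, coefficient = 2
x_3 = 1.7500, f(x_3) = 1.721975, coefficient = 2
x_4 = 1.9167, f(x_4) = 1.803163, coefficient = 2
x_5 = 2.0833, f(x_5) = 1.815632, coefficient = 2
x_6 = 2.2500, f(x_6) = 1.750665, coefficient = 1

I ≈ (0.166667/2) × 19.584599 = 1.632050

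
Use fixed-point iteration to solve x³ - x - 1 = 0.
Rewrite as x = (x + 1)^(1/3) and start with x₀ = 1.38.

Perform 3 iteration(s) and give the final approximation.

Equation: x³ - x - 1 = 0
Fixed-point form: x = (x + 1)^(1/3)
x₀ = 1.38

x_1 = g(1.380000) = 1.335136
x_2 = g(1.335136) = 1.326694
x_3 = g(1.326694) = 1.325093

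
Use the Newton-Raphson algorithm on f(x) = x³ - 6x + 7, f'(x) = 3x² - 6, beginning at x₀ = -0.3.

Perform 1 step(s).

f(x) = x³ - 6x + 7
f'(x) = 3x² - 6
x₀ = -0.3

Newton-Raphson formula: x_{n+1} = x_n - f(x_n)/f'(x_n)

Iteration 1:
  f(-0.300000) = 8.773000
  f'(-0.300000) = -5.730000
  x_1 = -0.300000 - 8.773000/(-5.730000) = 1.231065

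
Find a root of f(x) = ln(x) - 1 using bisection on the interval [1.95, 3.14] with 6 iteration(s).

f(x) = ln(x) - 1
Initial interval: [1.95, 3.14]

Iteration 1:
  c_1 = (1.950000 + 3.140000)/2 = 2.545000
  f(c_1) = f(2.545000) = -0.065869
  f(a) × f(c) ≥ 0, new interval: [2.545000, 3.140000]
Iteration 2:
  c_2 = (2.545000 + 3.140000)/2 = 2.842500
  f(c_2) = f(2.842500) = 0.044684
  f(a) × f(c) < 0, new interval: [2.545000, 2.842500]
Iteration 3:
  c_3 = (2.545000 + 2.842500)/2 = 2.693750
  f(c_3) = f(2.693750) = -0.009066
  f(a) × f(c) ≥ 0, new interval: [2.693750, 2.842500]
Iteration 4:
  c_4 = (2.693750 + 2.842500)/2 = 2.768125
  f(c_4) = f(2.768125) = 0.018170
  f(a) × f(c) < 0, new interval: [2.693750, 2.768125]
Iteration 5:
  c_5 = (2.693750 + 2.768125)/2 = 2.730938
  f(c_5) = f(2.730938) = 0.004645
  f(a) × f(c) < 0, new interval: [2.693750, 2.730938]
Iteration 6:
  c_6 = (2.693750 + 2.730938)/2 = 2.712344
  f(c_6) = f(2.712344) = -0.002187
  f(a) × f(c) ≥ 0, new interval: [2.712344, 2.730938]

After 6 iteration(s), the approximation is c_6 = 2.712344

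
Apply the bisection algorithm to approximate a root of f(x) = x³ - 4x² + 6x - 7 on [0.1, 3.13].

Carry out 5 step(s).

f(x) = x³ - 4x² + 6x - 7
Initial interval: [0.1, 3.13]

Iteration 1:
  c_1 = (0.100000 + 3.130000)/2 = 1.615000
  f(c_1) = f(1.615000) = -3.530617
  f(a) × f(c) ≥ 0, new interval: [1.615000, 3.130000]
Iteration 2:
  c_2 = (1.615000 + 3.130000)/2 = 2.372500
  f(c_2) = f(2.372500) = -1.925801
  f(a) × f(c) ≥ 0, new interval: [2.372500, 3.130000]
Iteration 3:
  c_3 = (2.372500 + 3.130000)/2 = 2.751250
  f(c_3) = f(2.751250) = 0.055241
  f(a) × f(c) < 0, new interval: [2.372500, 2.751250]
Iteration 4:
  c_4 = (2.372500 + 2.751250)/2 = 2.561875
  f(c_4) = f(2.561875) = -1.067457
  f(a) × f(c) ≥ 0, new interval: [2.561875, 2.751250]
Iteration 5:
  c_5 = (2.561875 + 2.751250)/2 = 2.656562
  f(c_5) = f(2.656562) = -0.541699
  f(a) × f(c) ≥ 0, new interval: [2.656562, 2.751250]

After 5 iteration(s), the approximation is c_5 = 2.656562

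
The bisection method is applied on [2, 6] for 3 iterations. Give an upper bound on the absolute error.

Bisection error bound: |error| ≤ (b-a)/2^n
|error| ≤ (6 - 2)/2^3 = 4/2^3
|error| ≤ 0.5000000000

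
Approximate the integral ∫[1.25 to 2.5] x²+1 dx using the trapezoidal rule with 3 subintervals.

f(x) = x²+1
a = 1.25, b = 2.5, n = 3
h = (b - a)/n = 0.416667

Trapezoidal rule: (h/2)[f(x₀) + 2f(x₁) + 2f(x₂) + ... + f(xₙ)]

x_0 = 1.2500, f(x_0) = 2.562500, coefficient = 1
x_1 = 1.6667, f(x_1) = 3.777778, coefficient = 2
x_2 = 2.0833, f(x_2) = 5.340278, coefficient = 2
x_3 = 2.5000, f(x_3) = 7.250000, coefficient = 1

I ≈ (0.416667/2) × 28.048611 = 5.843461
Exact value: 5.807292
Error: 0.036169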